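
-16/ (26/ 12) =-96/ 13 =-7.38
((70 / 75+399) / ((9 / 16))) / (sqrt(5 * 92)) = 47992 * sqrt(115) / 15525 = 33.15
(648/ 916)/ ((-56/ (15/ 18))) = -135/ 12824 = -0.01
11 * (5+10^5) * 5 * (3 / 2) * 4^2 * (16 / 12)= 176008800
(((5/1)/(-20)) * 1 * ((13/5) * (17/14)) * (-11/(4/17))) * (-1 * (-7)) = 41327/160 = 258.29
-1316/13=-101.23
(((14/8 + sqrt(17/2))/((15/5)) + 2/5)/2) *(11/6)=11 *sqrt(34)/72 + 649/720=1.79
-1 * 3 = -3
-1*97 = -97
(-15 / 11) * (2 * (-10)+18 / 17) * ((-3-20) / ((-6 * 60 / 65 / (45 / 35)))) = 103155 / 748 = 137.91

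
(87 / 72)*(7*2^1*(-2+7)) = 84.58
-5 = -5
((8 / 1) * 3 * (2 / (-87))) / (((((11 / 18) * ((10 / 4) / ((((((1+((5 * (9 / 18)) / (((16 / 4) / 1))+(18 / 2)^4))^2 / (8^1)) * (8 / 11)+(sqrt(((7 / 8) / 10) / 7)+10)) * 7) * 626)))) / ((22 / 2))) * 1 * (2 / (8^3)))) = -27828583980277248 / 1595-161538048 * sqrt(5) / 725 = -17447388573629.70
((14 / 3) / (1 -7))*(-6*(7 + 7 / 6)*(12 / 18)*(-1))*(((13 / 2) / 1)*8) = -35672 / 27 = -1321.19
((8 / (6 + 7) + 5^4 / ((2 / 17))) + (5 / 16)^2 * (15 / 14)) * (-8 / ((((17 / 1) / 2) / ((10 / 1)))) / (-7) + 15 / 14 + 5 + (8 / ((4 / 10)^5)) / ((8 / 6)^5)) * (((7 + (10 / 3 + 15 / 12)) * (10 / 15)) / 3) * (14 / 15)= 215590554511445759 / 87595941888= 2461193.41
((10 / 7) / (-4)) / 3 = -5 / 42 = -0.12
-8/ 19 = -0.42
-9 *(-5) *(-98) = -4410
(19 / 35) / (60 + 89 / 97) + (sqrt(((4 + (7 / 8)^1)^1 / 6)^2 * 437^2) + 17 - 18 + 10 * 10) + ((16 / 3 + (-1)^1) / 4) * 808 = 694587391 / 522480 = 1329.40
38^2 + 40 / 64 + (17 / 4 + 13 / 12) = 1449.96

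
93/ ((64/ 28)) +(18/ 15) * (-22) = 1143/ 80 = 14.29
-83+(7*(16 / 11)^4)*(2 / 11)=-12449729 / 161051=-77.30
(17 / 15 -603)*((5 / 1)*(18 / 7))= -54168 / 7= -7738.29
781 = 781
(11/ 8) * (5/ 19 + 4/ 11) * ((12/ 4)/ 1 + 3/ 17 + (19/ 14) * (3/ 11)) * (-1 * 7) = -1216335/ 56848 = -21.40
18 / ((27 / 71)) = 142 / 3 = 47.33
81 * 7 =567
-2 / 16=-1 / 8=-0.12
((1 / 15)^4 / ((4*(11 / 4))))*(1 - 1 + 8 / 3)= 8 / 1670625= 0.00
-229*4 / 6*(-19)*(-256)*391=-871035392 / 3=-290345130.67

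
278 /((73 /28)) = 7784 /73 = 106.63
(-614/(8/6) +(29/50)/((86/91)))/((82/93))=-183908523/352600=-521.58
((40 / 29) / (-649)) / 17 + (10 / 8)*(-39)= -62391775 / 1279828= -48.75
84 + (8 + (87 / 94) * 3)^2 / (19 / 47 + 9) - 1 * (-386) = 40081289 / 83096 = 482.35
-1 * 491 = -491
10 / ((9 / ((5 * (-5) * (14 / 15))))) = -700 / 27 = -25.93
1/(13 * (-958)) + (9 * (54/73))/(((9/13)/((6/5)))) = 52455883/4545710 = 11.54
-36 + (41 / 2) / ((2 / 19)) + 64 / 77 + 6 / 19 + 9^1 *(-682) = -34983859 / 5852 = -5978.10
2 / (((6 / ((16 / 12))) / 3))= 4 / 3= 1.33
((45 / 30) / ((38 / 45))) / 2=135 / 152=0.89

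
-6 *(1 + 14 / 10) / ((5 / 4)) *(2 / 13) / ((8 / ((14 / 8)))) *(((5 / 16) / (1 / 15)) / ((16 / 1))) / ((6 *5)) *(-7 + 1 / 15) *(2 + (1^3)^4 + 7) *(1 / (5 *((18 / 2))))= 7 / 1200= 0.01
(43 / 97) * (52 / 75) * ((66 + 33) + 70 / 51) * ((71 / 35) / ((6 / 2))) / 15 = 812671964 / 584364375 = 1.39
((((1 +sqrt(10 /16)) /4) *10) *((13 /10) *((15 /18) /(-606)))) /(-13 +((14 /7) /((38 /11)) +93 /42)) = 1729 *sqrt(10) /15794784 +1729 /3948696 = 0.00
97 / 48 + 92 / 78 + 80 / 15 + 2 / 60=26729 / 3120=8.57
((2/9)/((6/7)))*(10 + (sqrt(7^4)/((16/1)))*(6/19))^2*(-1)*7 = -136165561/623808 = -218.28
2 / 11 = 0.18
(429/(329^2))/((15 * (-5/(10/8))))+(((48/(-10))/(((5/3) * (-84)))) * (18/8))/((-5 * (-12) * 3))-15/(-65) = 325233107/1407133000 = 0.23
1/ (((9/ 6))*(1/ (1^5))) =2/ 3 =0.67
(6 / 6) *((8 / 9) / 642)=0.00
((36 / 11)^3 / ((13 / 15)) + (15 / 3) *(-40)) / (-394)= 1380380 / 3408691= 0.40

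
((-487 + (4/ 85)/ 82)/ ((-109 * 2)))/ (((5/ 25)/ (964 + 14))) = 829927377/ 75973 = 10923.98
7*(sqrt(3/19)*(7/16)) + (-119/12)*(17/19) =-7.66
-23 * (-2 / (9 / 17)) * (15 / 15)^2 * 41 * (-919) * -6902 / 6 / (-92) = -2210513893 / 54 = -40935442.46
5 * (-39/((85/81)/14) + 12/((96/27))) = -2584.65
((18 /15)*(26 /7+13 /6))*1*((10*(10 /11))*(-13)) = -64220 /77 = -834.03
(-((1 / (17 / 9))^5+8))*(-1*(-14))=-159850670 / 1419857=-112.58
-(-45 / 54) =5 / 6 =0.83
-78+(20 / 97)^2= -733502 / 9409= -77.96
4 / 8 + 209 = 419 / 2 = 209.50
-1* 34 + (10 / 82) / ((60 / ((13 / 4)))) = -66899 / 1968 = -33.99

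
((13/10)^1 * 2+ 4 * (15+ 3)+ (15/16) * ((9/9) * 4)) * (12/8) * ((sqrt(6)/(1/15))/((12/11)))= 51711 * sqrt(6)/32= 3958.30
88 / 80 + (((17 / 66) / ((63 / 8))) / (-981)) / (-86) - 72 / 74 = 4121840059 / 32448429090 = 0.13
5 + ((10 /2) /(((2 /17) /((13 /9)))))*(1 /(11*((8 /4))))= 3085 /396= 7.79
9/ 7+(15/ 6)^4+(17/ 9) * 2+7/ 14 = 44983/ 1008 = 44.63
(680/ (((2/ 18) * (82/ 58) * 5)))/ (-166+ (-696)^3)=-0.00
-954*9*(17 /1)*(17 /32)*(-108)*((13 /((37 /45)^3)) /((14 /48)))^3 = 192459303645426222122250000000 /44576876749711411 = 4317469452291.14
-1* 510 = -510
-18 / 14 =-9 / 7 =-1.29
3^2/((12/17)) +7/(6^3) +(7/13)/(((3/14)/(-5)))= 613/2808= 0.22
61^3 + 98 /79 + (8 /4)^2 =17931913 /79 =226986.24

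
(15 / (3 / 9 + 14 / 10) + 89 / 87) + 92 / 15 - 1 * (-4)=224053 / 11310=19.81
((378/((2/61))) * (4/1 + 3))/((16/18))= 726327/8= 90790.88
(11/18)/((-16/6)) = -11/48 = -0.23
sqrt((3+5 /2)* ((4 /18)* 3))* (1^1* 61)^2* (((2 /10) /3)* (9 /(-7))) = -610.73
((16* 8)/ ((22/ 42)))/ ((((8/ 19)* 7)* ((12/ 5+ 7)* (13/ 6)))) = 27360/ 6721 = 4.07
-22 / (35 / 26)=-572 / 35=-16.34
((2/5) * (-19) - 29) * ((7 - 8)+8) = -1281/5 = -256.20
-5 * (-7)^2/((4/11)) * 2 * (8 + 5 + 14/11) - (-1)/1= -38463/2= -19231.50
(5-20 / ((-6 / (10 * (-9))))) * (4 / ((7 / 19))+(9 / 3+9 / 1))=-47200 / 7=-6742.86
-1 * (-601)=601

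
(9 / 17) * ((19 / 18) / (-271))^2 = 361 / 44945892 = 0.00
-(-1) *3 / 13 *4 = 12 / 13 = 0.92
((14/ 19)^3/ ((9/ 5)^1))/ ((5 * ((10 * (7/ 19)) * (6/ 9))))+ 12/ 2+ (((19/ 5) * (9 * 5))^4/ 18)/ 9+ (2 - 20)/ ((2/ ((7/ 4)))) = 114321280037/ 21660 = 5277990.77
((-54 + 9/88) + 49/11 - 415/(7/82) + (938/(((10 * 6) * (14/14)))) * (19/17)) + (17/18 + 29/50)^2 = -2592979100797/530145000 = -4891.08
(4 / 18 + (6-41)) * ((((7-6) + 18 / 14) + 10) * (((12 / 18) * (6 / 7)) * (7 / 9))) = -107672 / 567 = -189.90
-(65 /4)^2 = -4225 /16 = -264.06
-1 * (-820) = 820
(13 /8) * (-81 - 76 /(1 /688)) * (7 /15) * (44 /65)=-4032413 /150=-26882.75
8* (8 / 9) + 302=2782 / 9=309.11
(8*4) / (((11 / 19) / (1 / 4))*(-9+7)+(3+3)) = 23.38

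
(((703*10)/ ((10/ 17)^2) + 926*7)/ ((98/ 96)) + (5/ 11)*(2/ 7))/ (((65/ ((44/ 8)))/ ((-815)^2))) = 939864001171/ 637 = 1475453691.01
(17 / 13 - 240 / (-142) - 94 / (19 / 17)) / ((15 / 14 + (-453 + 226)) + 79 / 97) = 1931593398 / 5361148585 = 0.36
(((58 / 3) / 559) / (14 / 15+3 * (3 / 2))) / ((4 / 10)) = 0.02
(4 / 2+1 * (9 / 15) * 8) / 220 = 17 / 550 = 0.03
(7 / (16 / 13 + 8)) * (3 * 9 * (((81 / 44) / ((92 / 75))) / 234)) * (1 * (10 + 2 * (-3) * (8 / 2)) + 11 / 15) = -1.74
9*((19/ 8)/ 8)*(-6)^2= 1539/ 16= 96.19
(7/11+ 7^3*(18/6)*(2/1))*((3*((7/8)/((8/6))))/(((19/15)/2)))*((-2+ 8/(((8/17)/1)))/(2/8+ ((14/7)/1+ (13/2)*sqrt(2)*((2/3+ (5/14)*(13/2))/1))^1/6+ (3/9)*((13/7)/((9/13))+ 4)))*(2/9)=-8185318312500/1782457127+ 9426597760125*sqrt(2)/1782457127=2886.97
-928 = -928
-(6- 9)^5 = 243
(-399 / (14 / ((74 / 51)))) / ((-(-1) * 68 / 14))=-8.51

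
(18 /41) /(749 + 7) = 1 /1722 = 0.00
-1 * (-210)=210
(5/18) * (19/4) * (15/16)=475/384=1.24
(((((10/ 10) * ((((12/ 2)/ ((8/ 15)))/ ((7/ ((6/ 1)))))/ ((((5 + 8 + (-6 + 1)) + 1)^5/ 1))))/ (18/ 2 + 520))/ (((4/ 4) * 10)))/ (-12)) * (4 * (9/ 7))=-1/ 75585636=-0.00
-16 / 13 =-1.23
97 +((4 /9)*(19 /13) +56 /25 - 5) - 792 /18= 148852 /2925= 50.89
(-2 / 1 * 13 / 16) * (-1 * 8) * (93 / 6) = 403 / 2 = 201.50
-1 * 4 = -4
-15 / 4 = -3.75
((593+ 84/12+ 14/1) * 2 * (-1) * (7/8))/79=-2149/158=-13.60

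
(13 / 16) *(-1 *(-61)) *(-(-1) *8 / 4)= 793 / 8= 99.12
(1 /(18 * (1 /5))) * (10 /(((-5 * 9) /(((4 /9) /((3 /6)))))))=-40 /729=-0.05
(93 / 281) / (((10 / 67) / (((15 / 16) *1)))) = 18693 / 8992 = 2.08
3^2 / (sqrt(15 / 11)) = 3 * sqrt(165) / 5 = 7.71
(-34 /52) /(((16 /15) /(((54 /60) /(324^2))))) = -17 /3234816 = -0.00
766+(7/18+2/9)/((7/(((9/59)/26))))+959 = 37046111/21476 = 1725.00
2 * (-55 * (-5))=550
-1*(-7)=7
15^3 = 3375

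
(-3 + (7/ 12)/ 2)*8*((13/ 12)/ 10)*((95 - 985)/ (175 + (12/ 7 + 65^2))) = 526435/ 1109232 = 0.47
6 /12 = 1 /2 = 0.50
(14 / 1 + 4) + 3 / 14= 255 / 14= 18.21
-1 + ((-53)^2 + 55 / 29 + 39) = 82618 / 29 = 2848.90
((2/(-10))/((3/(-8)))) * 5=8/3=2.67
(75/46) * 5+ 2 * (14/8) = 11.65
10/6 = 5/3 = 1.67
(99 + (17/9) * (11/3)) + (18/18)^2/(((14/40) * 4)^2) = 106.44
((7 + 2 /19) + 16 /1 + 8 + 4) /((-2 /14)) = -4669 /19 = -245.74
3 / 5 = 0.60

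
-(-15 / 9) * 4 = 20 / 3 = 6.67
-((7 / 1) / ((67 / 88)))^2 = -379456 / 4489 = -84.53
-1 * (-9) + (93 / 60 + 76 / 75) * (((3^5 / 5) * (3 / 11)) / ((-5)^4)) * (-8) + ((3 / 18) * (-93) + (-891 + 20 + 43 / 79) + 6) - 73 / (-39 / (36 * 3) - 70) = -299343935219701 / 343933906250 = -870.35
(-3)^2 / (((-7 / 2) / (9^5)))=-1062882 / 7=-151840.29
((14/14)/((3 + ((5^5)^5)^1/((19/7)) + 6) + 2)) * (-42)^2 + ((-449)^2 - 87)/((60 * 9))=52548870444297798054227/140815973281860365670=373.17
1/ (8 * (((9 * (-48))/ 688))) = -43/ 216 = -0.20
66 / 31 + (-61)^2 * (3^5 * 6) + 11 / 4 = 672727637 / 124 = 5425222.88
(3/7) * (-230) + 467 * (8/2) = 12386/7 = 1769.43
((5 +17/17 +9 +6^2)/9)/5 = 17/15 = 1.13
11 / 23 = 0.48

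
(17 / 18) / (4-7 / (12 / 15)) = -34 / 171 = -0.20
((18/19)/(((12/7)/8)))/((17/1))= 84/323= 0.26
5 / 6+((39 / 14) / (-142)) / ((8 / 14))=2723 / 3408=0.80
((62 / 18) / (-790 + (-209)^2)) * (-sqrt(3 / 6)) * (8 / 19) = -124 * sqrt(2) / 7334361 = -0.00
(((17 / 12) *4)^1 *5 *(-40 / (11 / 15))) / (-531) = 17000 / 5841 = 2.91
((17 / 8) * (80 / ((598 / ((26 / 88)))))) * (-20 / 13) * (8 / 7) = -3400 / 23023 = -0.15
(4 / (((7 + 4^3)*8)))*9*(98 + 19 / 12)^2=1428025 / 2272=628.53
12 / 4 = 3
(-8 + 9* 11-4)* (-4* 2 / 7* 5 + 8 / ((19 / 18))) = 21576 / 133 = 162.23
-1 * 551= -551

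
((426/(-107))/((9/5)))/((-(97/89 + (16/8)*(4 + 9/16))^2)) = 359930240/16979785809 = 0.02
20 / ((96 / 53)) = 265 / 24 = 11.04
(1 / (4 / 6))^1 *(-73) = -219 / 2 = -109.50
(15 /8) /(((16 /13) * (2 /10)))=975 /128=7.62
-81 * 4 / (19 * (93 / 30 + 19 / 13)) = -42120 / 11267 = -3.74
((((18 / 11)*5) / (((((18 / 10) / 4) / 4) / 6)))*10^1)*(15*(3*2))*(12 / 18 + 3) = 1440000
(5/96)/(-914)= -5/87744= -0.00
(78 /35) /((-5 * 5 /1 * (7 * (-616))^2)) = -39 /8134588000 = -0.00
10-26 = -16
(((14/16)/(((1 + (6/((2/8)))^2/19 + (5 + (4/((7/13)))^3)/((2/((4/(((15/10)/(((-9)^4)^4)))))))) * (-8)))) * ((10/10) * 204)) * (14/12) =-5428661/213795006055306705889312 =-0.00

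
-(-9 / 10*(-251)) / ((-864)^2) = -251 / 829440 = -0.00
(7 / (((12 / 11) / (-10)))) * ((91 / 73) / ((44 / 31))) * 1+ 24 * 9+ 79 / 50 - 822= -28941971 / 43800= -660.78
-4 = -4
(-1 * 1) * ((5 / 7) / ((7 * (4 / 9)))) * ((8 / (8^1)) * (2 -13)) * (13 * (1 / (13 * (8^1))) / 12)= 165 / 6272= 0.03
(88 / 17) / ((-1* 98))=-44 / 833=-0.05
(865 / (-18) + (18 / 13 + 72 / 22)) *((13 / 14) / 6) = -111707 / 16632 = -6.72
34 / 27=1.26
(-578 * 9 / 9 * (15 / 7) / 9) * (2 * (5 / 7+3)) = -150280 / 147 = -1022.31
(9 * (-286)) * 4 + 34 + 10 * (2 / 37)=-379674 / 37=-10261.46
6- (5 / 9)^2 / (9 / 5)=4249 / 729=5.83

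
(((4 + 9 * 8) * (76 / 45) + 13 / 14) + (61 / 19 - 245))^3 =-2442316470222480769 / 1715072373000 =-1424031.14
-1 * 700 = -700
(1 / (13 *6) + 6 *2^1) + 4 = 1249 / 78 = 16.01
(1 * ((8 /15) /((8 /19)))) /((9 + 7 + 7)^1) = 19 /345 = 0.06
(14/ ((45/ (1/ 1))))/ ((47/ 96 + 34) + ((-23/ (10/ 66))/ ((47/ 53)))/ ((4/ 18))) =-21056/ 49799937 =-0.00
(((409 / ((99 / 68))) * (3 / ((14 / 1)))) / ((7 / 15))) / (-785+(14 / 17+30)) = -1182010 / 6910519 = -0.17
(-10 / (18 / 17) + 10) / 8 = 5 / 72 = 0.07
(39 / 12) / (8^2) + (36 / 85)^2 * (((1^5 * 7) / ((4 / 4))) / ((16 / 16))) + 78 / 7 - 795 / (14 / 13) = -9396624701 / 12947200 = -725.77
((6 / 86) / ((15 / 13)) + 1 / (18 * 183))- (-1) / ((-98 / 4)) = 692393 / 34702290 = 0.02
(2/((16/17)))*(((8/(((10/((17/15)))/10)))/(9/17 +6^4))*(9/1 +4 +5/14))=918731/4628610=0.20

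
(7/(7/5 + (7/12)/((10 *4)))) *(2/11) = 960/1067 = 0.90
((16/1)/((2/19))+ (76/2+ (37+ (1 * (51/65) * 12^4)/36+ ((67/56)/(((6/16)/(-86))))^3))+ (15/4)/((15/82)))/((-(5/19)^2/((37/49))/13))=332167650494139401/113447250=2927948015.44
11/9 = 1.22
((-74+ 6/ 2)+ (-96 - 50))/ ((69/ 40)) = -8680/ 69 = -125.80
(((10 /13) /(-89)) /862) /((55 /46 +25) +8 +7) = -46 /188994793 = -0.00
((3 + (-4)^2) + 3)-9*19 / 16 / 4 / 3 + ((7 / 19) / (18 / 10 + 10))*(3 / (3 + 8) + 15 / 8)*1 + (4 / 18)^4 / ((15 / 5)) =328956910927 / 15533508672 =21.18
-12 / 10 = -6 / 5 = -1.20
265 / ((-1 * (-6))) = 265 / 6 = 44.17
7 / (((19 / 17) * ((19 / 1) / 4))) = 476 / 361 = 1.32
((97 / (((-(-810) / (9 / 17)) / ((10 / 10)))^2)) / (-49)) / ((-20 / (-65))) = -1261 / 458816400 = -0.00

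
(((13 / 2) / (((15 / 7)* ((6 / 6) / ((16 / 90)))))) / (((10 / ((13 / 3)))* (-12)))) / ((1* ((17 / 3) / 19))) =-22477 / 344250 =-0.07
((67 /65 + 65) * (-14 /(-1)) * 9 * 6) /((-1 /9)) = -29202768 /65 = -449273.35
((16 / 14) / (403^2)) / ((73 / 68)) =544 / 82990999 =0.00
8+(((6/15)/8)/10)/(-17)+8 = 54399/3400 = 16.00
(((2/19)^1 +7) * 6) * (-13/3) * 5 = -17550/19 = -923.68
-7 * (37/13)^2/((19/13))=-9583/247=-38.80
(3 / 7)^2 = 0.18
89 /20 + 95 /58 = 3531 /580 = 6.09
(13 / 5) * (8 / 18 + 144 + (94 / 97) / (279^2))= 14178306922 / 37752885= 375.56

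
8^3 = 512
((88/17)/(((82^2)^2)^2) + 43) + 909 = 4135296957059016459/4343799324641824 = 952.00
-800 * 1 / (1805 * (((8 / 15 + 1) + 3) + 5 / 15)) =-0.09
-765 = -765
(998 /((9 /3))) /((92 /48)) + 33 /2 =8743 /46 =190.07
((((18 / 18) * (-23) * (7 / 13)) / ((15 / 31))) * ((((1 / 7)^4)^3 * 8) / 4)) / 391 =-62 / 6554838153045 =-0.00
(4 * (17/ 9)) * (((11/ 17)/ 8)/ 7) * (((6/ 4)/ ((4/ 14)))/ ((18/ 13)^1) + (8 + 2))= 3641/ 3024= 1.20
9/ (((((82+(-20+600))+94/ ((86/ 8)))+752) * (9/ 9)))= 387/ 61178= 0.01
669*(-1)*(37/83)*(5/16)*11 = -1361415/1328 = -1025.16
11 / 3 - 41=-37.33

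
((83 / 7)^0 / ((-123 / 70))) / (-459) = 70 / 56457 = 0.00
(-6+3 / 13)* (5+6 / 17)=-525 / 17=-30.88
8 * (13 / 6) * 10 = 520 / 3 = 173.33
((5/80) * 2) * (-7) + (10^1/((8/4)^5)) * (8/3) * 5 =79/24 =3.29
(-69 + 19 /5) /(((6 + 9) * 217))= -326 /16275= -0.02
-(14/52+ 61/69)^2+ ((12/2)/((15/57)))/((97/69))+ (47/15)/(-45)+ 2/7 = 2475621118903/163898853300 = 15.10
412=412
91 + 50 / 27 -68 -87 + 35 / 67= -111481 / 1809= -61.63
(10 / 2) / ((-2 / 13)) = -65 / 2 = -32.50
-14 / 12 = -7 / 6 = -1.17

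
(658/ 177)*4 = 14.87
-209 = -209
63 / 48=21 / 16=1.31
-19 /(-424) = 19 /424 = 0.04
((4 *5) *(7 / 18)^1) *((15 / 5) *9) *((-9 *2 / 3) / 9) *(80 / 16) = -700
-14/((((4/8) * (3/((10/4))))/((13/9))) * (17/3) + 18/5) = -2.35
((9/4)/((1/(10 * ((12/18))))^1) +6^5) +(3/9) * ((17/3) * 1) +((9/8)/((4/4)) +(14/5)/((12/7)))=7795.65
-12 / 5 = -2.40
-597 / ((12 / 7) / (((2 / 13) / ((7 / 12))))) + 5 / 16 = -91.53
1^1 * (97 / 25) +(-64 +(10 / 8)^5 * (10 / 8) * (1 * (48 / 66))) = -8074271 / 140800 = -57.35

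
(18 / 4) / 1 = 9 / 2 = 4.50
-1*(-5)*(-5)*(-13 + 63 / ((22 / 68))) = -49975 / 11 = -4543.18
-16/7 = -2.29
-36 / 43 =-0.84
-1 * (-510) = 510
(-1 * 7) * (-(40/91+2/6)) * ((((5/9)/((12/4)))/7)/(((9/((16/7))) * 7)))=16880/3250611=0.01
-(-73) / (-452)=-73 / 452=-0.16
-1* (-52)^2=-2704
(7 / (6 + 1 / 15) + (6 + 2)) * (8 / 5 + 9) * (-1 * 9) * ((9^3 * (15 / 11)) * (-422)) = 52387367382 / 143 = 366345226.45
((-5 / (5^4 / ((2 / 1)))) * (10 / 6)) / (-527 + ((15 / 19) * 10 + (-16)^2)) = 38 / 374925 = 0.00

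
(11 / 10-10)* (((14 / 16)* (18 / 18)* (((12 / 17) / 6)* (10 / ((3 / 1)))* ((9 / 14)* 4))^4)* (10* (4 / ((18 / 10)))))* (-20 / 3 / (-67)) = -34176000000 / 1919396101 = -17.81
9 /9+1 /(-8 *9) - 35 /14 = -1.51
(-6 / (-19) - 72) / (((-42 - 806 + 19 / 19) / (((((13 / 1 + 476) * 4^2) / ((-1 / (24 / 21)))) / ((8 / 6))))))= -63937728 / 112651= -567.57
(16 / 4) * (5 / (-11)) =-20 / 11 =-1.82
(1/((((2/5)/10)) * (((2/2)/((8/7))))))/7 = 200/49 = 4.08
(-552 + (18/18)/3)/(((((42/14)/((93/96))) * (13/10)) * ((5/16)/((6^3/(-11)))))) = 1231320/143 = 8610.63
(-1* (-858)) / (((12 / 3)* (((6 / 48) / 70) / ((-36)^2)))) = 155675520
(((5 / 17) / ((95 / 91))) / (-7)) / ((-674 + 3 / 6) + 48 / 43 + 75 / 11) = 12298 / 203368875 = 0.00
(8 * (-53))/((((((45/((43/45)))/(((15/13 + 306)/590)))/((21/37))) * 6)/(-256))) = 10871522816/95779125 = 113.51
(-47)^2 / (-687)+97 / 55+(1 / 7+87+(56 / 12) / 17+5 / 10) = 259190069 / 2997610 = 86.47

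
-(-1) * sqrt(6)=sqrt(6)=2.45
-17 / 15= -1.13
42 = 42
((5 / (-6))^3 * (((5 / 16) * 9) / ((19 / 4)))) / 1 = -625 / 1824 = -0.34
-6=-6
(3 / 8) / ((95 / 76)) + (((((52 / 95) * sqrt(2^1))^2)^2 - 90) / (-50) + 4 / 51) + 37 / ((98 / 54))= 229588760614589 / 10177255593750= 22.56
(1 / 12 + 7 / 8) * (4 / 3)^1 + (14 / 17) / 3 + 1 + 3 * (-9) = -7481 / 306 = -24.45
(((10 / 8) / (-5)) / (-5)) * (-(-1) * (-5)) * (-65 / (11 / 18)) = 585 / 22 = 26.59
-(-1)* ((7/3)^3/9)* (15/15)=343/243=1.41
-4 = -4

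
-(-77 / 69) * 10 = 770 / 69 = 11.16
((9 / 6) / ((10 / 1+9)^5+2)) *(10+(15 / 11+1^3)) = 4 / 534061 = 0.00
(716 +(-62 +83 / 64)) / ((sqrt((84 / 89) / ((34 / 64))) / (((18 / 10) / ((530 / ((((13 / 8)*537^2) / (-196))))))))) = -471662392149*sqrt(63546) / 29784473600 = -3991.95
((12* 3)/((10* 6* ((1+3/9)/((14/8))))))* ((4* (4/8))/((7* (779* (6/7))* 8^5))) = 21/2042101760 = 0.00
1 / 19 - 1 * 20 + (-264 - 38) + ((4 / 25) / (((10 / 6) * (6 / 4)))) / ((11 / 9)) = -321.90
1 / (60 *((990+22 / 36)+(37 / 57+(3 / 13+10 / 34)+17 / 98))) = 617253 / 36737364940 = 0.00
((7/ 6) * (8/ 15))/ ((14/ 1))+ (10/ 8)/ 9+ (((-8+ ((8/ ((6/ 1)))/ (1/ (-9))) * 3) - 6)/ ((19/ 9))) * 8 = -215791/ 1140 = -189.29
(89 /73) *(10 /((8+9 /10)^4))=100000 /51462737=0.00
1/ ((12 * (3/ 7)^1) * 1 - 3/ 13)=91/ 447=0.20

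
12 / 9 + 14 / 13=94 / 39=2.41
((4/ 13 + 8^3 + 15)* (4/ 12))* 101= 230785/ 13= 17752.69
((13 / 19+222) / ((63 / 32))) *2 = 270784 / 1197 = 226.22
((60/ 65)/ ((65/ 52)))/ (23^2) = 48/ 34385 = 0.00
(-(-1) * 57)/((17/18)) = 60.35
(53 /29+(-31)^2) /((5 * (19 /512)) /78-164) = -1115092992 /189932861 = -5.87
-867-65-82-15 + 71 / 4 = -4045 / 4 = -1011.25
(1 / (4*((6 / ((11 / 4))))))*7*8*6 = 77 / 2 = 38.50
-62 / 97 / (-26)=31 / 1261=0.02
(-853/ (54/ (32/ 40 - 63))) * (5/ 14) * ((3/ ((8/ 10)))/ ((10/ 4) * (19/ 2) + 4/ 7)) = 1326415/ 24516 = 54.10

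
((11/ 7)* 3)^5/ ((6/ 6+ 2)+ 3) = 13045131/ 33614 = 388.09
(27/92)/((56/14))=27/368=0.07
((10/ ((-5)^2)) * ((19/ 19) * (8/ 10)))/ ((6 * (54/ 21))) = 14/ 675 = 0.02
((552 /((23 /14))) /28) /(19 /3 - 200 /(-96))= 144 /101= 1.43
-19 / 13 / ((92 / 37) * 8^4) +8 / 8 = 1.00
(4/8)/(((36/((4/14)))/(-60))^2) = 50/441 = 0.11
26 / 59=0.44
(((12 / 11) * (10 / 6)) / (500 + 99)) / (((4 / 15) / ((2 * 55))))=750 / 599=1.25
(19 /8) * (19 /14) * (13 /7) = 4693 /784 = 5.99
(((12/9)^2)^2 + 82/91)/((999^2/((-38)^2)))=43230472/7356265371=0.01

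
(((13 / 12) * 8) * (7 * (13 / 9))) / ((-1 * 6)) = -14.60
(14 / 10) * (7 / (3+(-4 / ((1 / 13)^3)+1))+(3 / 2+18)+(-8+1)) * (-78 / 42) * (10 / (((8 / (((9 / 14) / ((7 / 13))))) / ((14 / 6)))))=-18555017 / 163968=-113.16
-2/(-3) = 2/3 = 0.67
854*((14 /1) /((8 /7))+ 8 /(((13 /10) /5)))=955199 /26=36738.42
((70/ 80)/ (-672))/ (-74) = 1/ 56832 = 0.00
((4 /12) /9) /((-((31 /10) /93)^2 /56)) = -5600 /3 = -1866.67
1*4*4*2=32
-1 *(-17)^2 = -289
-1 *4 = -4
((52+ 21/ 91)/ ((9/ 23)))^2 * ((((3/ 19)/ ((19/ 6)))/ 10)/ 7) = 34841527/ 2745405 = 12.69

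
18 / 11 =1.64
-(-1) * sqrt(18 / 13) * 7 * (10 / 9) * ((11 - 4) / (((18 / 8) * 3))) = 1960 * sqrt(26) / 1053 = 9.49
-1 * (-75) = 75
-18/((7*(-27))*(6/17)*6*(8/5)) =85/3024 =0.03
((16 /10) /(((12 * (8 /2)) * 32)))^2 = 1 /921600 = 0.00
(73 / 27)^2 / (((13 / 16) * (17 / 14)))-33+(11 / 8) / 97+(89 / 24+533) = 31950995147 / 62510292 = 511.13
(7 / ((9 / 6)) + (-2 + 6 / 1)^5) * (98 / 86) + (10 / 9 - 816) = 138280 / 387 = 357.31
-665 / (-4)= 665 / 4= 166.25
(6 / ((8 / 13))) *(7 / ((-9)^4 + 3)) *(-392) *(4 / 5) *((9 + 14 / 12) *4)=-132.60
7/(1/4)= 28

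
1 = 1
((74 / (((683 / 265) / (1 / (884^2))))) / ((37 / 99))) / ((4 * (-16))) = -26235 / 17079502336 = -0.00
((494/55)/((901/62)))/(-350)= -15314/8672125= -0.00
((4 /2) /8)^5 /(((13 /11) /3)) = 33 /13312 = 0.00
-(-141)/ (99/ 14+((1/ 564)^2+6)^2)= 99869659368192/ 30507323882695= 3.27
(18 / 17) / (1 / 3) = 54 / 17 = 3.18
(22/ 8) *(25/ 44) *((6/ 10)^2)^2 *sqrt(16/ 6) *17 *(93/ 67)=42687 *sqrt(6)/ 13400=7.80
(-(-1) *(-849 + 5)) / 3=-281.33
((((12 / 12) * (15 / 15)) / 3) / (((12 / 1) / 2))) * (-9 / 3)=-1 / 6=-0.17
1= 1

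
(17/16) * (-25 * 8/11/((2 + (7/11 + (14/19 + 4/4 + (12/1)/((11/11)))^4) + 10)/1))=-11077285/20425316668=-0.00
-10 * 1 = -10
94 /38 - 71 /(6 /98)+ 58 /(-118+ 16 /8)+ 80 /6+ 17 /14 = -456115 /399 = -1143.15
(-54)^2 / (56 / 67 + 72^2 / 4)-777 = -16829151 / 21722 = -774.75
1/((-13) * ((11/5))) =-5/143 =-0.03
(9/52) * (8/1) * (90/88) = 405/286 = 1.42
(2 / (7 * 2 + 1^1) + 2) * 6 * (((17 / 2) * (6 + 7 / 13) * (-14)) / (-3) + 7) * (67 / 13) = 44543744 / 2535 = 17571.50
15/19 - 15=-270/19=-14.21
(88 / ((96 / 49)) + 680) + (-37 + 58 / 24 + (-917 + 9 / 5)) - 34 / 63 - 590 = -256853 / 315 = -815.41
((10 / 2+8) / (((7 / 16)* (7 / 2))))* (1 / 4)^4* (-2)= -13 / 196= -0.07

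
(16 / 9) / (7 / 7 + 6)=16 / 63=0.25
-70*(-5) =350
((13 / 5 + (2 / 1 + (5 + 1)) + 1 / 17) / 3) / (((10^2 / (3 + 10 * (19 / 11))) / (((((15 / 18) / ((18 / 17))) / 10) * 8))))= 33673 / 74250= 0.45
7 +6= 13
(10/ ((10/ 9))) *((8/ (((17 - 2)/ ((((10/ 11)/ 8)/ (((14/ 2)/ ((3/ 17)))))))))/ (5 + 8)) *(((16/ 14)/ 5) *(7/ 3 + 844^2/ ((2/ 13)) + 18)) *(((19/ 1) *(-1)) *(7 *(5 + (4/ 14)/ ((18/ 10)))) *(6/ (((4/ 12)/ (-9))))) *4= 414596914560/ 833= 497715383.63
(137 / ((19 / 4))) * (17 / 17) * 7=3836 / 19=201.89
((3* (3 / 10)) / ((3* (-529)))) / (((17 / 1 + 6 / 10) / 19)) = -57 / 93104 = -0.00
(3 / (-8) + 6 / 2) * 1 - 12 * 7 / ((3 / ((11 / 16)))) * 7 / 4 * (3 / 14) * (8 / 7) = -45 / 8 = -5.62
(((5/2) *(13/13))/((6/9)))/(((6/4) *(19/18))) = 45/19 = 2.37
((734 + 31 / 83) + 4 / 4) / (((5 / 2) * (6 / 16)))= 784.40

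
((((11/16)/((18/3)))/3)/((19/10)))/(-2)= -55/5472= -0.01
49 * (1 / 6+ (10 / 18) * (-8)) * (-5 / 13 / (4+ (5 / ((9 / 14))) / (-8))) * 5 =188650 / 1417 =133.13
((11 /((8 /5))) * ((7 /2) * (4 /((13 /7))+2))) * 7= 72765 /104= 699.66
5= 5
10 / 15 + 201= 605 / 3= 201.67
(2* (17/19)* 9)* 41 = 12546/19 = 660.32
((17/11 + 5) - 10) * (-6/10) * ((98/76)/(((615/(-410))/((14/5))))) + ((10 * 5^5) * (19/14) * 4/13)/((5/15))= 979562648/25025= 39143.36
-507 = -507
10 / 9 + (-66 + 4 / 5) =-2884 / 45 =-64.09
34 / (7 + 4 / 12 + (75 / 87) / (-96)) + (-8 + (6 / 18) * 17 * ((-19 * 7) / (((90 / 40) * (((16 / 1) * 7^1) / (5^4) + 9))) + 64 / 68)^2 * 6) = 315622407277262584 / 308049784947261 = 1024.58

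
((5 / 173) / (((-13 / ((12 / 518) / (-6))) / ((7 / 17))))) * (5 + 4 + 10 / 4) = 115 / 2829242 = 0.00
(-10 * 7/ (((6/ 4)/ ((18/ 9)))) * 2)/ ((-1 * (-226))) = -280/ 339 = -0.83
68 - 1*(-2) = 70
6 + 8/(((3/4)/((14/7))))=82/3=27.33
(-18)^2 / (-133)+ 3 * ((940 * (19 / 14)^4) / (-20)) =-350908071 / 729904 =-480.76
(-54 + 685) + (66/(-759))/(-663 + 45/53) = 254659664/403581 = 631.00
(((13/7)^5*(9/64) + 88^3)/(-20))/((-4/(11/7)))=8063300690423/602362880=13386.12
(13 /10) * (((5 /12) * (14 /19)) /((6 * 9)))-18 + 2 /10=-1095313 /61560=-17.79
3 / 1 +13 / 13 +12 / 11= 56 / 11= 5.09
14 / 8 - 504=-2009 / 4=-502.25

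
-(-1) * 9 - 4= 5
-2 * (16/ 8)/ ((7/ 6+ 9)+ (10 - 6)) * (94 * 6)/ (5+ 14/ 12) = -81216/ 3145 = -25.82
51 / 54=17 / 18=0.94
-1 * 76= -76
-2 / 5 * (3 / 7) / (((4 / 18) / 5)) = -27 / 7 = -3.86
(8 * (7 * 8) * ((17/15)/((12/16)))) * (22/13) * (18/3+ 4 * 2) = 9382912/585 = 16039.17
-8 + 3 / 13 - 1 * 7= -192 / 13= -14.77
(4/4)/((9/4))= 4/9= 0.44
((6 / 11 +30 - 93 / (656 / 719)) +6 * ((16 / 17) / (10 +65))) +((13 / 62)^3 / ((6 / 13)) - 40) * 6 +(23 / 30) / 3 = -255671911334657 / 822267349200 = -310.94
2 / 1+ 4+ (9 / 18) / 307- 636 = -386819 / 614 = -630.00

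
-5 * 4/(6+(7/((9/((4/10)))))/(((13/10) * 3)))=-3510/1067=-3.29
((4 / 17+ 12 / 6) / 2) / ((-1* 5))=-19 / 85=-0.22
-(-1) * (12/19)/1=12/19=0.63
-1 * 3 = -3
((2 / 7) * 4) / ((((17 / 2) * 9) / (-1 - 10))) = -176 / 1071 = -0.16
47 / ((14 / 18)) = 423 / 7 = 60.43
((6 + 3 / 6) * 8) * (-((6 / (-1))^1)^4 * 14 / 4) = -235872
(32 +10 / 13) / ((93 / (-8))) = -1136 / 403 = -2.82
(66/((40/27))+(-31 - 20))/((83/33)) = -4257/1660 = -2.56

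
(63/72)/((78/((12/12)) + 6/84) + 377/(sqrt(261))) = 482013/39164980 - 13377 * sqrt(29)/19582490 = 0.01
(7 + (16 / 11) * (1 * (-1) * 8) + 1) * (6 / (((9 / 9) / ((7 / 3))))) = -560 / 11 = -50.91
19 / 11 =1.73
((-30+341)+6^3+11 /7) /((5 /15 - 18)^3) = -99900 /1042139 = -0.10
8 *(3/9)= 8/3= 2.67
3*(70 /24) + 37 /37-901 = -3565 /4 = -891.25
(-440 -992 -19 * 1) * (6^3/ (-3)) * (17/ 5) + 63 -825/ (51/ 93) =353763.39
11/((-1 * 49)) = -11/49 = -0.22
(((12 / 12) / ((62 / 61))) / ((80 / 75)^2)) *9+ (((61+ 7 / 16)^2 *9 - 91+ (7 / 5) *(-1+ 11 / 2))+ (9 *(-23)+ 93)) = 2680795103 / 79360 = 33780.18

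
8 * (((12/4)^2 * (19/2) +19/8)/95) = 37/5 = 7.40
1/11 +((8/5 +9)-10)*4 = 137/55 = 2.49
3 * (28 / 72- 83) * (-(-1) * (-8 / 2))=2974 / 3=991.33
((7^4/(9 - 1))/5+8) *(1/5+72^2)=70531041/200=352655.20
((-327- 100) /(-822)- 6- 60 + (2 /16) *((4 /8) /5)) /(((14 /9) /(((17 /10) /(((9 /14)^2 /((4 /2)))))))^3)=-3627454726651 /374523750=-9685.51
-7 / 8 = -0.88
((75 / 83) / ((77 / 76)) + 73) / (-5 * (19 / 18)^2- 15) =-153006732 / 42596015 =-3.59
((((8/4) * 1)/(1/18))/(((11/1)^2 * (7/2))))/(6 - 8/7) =36/2057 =0.02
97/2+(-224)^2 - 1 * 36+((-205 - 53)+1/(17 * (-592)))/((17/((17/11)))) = 5553471191/110704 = 50165.05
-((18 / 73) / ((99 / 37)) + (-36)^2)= -1296.09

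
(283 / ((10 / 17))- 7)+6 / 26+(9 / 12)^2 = 493889 / 1040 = 474.89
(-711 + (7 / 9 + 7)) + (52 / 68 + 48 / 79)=-8483260 / 12087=-701.85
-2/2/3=-1/3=-0.33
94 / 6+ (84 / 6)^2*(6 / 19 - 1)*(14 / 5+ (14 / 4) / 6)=-124846 / 285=-438.06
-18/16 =-1.12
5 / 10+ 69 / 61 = 199 / 122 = 1.63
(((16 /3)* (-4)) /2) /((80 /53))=-106 /15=-7.07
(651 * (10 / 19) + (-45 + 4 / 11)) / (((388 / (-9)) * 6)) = -186843 / 162184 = -1.15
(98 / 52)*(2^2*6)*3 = 1764 / 13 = 135.69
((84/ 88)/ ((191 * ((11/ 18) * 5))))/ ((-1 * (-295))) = 189/ 34088725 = 0.00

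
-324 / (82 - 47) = -324 / 35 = -9.26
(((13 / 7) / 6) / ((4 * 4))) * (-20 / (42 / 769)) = -49985 / 7056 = -7.08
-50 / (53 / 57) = -2850 / 53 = -53.77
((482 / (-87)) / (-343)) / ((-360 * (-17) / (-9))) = -241 / 10145940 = -0.00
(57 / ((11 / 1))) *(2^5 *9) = 16416 / 11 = 1492.36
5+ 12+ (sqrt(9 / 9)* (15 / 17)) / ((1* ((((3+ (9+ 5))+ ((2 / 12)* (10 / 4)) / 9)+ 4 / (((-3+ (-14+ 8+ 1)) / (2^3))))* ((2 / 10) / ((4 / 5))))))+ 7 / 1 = 581352 / 23953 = 24.27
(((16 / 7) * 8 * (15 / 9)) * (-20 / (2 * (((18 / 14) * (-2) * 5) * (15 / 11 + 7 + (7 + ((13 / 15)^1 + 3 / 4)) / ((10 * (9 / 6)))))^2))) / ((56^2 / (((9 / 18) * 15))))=-3025000 / 54809644183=-0.00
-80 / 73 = -1.10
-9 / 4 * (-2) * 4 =18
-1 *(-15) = 15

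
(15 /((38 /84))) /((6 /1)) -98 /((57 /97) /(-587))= 5580337 /57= 97900.65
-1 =-1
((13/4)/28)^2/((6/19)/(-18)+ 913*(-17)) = -9633/11097651712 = -0.00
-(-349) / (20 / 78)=1361.10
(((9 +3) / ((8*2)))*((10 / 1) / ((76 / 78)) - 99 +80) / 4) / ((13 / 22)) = -2.77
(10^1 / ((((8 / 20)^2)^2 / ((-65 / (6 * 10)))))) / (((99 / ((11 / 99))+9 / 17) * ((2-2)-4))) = 690625 / 5819904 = 0.12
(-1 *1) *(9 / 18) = -1 / 2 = -0.50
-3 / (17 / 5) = -15 / 17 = -0.88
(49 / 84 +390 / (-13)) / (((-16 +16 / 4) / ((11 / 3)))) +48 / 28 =32365 / 3024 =10.70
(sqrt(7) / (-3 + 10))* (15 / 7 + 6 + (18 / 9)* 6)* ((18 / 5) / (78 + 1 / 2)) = 5076* sqrt(7) / 38465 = 0.35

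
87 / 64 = 1.36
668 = 668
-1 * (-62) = 62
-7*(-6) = 42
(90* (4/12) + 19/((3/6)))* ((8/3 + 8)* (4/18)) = 4352/27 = 161.19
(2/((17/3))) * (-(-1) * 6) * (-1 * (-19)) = 40.24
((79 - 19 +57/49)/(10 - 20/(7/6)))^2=8982009/122500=73.32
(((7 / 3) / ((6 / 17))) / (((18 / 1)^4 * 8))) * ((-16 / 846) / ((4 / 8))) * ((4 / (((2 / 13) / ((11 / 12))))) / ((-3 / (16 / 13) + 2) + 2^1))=-0.00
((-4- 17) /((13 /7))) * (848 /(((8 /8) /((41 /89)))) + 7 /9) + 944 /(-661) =-10158361739 /2294331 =-4427.59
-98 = -98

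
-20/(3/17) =-340/3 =-113.33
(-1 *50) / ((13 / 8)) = -400 / 13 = -30.77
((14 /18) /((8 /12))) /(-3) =-7 /18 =-0.39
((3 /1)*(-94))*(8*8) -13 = -18061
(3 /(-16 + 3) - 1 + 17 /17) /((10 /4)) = -6 /65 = -0.09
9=9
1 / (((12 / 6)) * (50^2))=1 / 5000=0.00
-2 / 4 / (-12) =1 / 24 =0.04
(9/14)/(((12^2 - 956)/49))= -9/232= -0.04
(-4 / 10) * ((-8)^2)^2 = -8192 / 5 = -1638.40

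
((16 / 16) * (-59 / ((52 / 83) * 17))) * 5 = -27.70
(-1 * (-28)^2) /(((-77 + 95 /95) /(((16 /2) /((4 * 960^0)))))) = 392 /19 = 20.63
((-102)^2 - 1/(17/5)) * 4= 707452/17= 41614.82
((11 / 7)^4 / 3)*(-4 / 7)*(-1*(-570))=-11127160 / 16807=-662.06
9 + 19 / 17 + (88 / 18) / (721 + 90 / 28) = 15705644 / 1551267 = 10.12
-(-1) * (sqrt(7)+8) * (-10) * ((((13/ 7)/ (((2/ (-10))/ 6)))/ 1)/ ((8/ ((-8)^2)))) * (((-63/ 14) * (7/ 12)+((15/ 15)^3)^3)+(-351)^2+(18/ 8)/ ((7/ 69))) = 26911587300 * sqrt(7)/ 49+215292698400/ 49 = 5846817669.02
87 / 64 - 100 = -98.64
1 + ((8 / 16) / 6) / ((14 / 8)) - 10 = -188 / 21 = -8.95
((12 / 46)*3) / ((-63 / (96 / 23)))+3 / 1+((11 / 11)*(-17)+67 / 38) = -1729191 / 140714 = -12.29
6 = 6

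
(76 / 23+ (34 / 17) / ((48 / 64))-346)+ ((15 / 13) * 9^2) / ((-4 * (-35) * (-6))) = -17085925 / 50232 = -340.14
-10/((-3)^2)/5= -2/9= -0.22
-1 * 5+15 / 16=-65 / 16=-4.06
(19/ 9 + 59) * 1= 550/ 9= 61.11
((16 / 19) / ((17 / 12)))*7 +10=4574 / 323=14.16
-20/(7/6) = -120/7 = -17.14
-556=-556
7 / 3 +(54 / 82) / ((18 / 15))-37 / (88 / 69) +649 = 6741953 / 10824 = 622.87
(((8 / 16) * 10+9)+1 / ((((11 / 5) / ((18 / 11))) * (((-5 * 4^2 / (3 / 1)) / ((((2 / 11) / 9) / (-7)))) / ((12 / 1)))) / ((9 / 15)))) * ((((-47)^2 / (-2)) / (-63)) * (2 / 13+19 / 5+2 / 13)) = 128226514417 / 127177050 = 1008.25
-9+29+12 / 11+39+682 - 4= 8119 / 11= 738.09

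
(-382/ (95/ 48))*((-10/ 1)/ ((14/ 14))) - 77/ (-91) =1930.95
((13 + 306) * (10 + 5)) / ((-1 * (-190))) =957 / 38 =25.18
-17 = -17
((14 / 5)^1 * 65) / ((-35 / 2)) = -52 / 5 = -10.40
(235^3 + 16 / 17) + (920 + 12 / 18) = 661918627 / 51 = 12978796.61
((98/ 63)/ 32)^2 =49/ 20736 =0.00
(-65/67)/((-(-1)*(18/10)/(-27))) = 14.55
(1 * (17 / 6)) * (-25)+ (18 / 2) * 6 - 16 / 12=-109 / 6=-18.17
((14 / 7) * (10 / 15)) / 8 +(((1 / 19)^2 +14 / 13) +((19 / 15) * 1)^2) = 6020471 / 2111850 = 2.85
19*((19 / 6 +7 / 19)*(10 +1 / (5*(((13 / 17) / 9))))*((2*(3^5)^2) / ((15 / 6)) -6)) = 979813373 / 25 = 39192534.92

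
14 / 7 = 2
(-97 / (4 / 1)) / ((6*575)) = -97 / 13800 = -0.01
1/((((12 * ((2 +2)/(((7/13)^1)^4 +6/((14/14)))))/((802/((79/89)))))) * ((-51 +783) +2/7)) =3946453931/25234671696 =0.16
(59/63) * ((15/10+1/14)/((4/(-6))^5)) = -17523/1568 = -11.18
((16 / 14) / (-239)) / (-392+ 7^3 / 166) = 0.00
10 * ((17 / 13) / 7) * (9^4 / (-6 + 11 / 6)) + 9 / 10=-2676069 / 910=-2940.74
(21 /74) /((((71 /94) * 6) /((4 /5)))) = 658 /13135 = 0.05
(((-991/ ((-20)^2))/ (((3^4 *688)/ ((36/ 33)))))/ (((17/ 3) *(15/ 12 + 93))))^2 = 982081/ 119098920795323040000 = 0.00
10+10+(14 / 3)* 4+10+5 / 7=1037 / 21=49.38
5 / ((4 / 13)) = 65 / 4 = 16.25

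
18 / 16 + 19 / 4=47 / 8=5.88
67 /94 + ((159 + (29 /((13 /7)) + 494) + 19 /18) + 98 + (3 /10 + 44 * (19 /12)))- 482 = 19595707 /54990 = 356.35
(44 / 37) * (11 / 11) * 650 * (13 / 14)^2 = 1208350 / 1813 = 666.49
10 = 10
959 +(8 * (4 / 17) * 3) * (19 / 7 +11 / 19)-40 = 2119907 / 2261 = 937.60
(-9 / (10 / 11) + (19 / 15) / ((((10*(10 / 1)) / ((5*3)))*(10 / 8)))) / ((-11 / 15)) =7311 / 550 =13.29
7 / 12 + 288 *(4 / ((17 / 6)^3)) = 3020375 / 58956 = 51.23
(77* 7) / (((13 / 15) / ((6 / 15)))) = 3234 / 13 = 248.77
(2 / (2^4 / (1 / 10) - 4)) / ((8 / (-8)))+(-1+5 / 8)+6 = 1751 / 312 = 5.61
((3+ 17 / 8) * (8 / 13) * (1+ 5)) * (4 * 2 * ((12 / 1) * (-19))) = -448704 / 13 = -34515.69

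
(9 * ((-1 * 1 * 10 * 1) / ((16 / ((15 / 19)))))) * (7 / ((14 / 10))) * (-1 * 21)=70875 / 152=466.28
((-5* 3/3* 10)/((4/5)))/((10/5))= -31.25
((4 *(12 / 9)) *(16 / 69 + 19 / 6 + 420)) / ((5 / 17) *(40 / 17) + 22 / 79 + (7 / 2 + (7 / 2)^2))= 42687759968 / 316085895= 135.05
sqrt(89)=9.43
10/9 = 1.11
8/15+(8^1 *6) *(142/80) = 1286/15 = 85.73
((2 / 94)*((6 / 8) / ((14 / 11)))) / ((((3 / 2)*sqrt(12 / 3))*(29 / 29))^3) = 11 / 23688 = 0.00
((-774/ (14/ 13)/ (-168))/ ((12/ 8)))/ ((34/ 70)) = 2795/ 476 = 5.87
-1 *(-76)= 76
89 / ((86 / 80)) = 3560 / 43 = 82.79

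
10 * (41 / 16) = 205 / 8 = 25.62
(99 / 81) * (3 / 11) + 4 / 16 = 7 / 12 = 0.58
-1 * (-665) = 665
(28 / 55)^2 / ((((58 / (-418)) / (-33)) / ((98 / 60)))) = 364952 / 3625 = 100.68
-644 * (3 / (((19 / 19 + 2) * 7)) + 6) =-3956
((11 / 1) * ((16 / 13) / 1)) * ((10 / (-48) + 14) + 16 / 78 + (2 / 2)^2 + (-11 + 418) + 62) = 6552.57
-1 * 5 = -5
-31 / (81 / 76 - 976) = 0.03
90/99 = 10/11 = 0.91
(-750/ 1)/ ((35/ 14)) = -300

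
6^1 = 6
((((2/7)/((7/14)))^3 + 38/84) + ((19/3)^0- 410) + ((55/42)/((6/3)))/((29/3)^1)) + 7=-47899973/119364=-401.29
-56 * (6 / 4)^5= -1701 / 4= -425.25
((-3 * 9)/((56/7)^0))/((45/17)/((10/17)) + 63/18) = -27/8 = -3.38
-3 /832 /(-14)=3 /11648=0.00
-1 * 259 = -259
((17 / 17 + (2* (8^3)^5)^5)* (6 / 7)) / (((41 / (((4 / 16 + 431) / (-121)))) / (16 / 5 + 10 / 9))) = -469445003039321579566065253925001334890805613320491841602670473880982875 / 847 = -554244395560001864895000300000000000000000000000000000000000000000000.00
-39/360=-0.11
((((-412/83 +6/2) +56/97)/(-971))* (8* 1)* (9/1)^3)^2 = 4238350610043456/61113634585441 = 69.35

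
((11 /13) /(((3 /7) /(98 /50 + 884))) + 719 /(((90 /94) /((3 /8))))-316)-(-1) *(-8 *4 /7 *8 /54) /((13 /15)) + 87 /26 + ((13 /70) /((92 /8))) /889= 5751868116263 /3349218600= 1717.38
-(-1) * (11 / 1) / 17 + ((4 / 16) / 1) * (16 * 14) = 56.65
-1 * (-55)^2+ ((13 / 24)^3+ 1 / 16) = -41814539 / 13824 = -3024.78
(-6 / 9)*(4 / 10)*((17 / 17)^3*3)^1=-4 / 5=-0.80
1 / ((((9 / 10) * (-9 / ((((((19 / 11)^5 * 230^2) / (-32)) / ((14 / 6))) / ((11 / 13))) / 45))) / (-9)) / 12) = -425703320575 / 111608343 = -3814.26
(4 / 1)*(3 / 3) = 4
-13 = -13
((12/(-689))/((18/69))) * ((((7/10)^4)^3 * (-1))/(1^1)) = 318349605623/344500000000000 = 0.00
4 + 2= 6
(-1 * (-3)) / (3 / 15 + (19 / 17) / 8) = 680 / 77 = 8.83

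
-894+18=-876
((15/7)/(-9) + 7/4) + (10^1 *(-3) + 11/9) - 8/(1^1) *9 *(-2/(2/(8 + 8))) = 1124.73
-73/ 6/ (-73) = 1/ 6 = 0.17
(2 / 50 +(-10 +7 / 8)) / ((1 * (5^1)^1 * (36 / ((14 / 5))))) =-12719 / 90000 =-0.14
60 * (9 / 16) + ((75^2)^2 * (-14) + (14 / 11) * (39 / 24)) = -4872655856 / 11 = -442968714.18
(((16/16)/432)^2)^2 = 1/34828517376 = 0.00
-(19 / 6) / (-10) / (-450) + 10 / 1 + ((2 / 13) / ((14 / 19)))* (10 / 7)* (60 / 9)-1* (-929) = 16184048897 / 17199000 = 940.99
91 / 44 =2.07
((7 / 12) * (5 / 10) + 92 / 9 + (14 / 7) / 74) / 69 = 28081 / 183816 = 0.15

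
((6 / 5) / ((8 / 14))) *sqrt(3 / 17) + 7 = 21 *sqrt(51) / 170 + 7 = 7.88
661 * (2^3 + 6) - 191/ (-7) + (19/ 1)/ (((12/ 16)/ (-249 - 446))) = -174833/ 21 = -8325.38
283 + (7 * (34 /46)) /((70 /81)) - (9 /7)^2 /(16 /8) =1623784 /5635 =288.16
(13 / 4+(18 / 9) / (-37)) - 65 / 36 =1.39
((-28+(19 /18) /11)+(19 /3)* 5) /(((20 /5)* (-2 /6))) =-745 /264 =-2.82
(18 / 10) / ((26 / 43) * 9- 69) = -129 / 4555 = -0.03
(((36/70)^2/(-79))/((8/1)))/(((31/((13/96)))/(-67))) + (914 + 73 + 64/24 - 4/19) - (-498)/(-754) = 4079694662524813/4125922382400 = 988.80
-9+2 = -7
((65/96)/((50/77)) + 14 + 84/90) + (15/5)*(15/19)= 334603/18240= 18.34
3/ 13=0.23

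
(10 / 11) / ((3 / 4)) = 1.21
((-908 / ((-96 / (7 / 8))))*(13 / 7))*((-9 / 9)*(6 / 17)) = -2951 / 544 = -5.42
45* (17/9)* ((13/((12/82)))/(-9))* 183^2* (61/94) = -10283374205/564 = -18232932.99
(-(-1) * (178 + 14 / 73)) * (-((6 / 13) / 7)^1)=-78048 / 6643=-11.75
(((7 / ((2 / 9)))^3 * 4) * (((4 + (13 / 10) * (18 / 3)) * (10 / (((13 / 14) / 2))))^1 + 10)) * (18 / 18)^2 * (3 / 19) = 1287992097 / 247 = 5214542.90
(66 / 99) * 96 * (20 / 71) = 1280 / 71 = 18.03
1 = 1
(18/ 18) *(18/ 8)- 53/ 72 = 1.51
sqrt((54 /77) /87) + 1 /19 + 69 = 3 * sqrt(4466) /2233 + 1312 /19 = 69.14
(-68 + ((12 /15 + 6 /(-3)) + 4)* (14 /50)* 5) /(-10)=801 /125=6.41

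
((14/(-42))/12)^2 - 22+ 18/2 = -16847/1296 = -13.00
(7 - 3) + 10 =14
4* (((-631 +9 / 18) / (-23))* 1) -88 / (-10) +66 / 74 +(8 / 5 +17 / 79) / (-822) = 2198366045 / 18420746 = 119.34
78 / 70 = 39 / 35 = 1.11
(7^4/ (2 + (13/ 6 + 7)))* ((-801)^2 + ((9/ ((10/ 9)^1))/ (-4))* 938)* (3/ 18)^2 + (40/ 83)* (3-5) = 3820704.06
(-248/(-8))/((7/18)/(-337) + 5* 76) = 188046/2305073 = 0.08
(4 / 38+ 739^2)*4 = 41505204 / 19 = 2184484.42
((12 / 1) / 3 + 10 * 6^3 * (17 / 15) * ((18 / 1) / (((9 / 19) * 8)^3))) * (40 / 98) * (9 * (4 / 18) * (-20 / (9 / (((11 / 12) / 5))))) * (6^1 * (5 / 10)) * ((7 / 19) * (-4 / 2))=598.24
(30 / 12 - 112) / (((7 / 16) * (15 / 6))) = -3504 / 35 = -100.11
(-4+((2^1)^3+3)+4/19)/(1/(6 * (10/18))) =1370/57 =24.04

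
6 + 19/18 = 127/18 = 7.06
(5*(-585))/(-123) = 975/41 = 23.78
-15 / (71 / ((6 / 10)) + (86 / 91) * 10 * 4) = -819 / 8525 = -0.10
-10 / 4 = -5 / 2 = -2.50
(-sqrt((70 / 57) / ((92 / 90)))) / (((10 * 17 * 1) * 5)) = -sqrt(9177) / 74290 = -0.00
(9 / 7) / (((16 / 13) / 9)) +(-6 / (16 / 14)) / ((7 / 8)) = 381 / 112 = 3.40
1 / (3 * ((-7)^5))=-1 / 50421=-0.00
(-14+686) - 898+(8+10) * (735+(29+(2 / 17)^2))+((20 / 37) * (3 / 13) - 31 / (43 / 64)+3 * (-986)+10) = 62955240626 / 5977387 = 10532.23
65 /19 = 3.42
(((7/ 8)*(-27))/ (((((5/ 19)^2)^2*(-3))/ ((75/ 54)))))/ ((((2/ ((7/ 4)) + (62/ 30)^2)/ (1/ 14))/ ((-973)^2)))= 7772856210567/ 272864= 28486191.69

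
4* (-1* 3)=-12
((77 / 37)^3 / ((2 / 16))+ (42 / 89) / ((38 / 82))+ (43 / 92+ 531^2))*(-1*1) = -2222485731957345 / 7880188516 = -282034.59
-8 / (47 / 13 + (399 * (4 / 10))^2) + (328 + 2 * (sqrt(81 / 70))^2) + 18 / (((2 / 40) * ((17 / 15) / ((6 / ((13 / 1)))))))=30543366579087 / 64042914845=476.92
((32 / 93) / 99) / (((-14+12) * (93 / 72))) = -128 / 95139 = -0.00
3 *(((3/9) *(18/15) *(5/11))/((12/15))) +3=81/22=3.68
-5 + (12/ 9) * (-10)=-55/ 3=-18.33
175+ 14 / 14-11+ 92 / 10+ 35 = 1046 / 5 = 209.20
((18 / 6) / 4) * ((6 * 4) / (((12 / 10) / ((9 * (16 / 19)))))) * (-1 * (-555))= 1198800 / 19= 63094.74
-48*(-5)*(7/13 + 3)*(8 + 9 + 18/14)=1413120/91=15528.79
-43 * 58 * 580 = -1446520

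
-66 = -66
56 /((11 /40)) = 2240 /11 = 203.64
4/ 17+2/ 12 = 41/ 102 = 0.40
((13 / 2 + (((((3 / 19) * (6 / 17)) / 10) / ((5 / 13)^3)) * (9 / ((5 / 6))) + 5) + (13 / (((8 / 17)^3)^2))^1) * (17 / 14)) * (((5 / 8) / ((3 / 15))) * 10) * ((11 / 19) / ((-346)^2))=3520582821587953 / 15860882839961600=0.22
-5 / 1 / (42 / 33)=-55 / 14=-3.93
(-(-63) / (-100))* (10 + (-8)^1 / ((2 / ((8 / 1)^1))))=693 / 50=13.86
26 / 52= 1 / 2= 0.50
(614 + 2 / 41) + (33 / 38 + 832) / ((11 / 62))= 45487663 / 8569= 5308.40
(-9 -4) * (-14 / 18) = 91 / 9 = 10.11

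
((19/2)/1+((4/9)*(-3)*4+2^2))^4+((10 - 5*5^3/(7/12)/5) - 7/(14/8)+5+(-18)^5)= -1885323.14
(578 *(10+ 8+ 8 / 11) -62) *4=43049.45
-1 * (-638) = 638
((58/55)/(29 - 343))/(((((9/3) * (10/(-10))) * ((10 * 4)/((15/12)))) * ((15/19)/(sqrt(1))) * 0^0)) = 551/12434400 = 0.00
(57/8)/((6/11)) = 209/16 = 13.06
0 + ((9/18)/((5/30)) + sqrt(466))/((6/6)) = 3 + sqrt(466) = 24.59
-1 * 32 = -32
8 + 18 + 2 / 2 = 27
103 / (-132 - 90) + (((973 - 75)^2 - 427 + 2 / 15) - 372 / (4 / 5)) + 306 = 894457613 / 1110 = 805817.67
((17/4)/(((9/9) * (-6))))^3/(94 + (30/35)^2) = -240737/64171008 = -0.00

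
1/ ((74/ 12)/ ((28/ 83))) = 168/ 3071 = 0.05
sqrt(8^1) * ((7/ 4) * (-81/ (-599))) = 567 * sqrt(2)/ 1198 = 0.67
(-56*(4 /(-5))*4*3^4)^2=5267275776 /25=210691031.04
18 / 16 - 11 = -79 / 8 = -9.88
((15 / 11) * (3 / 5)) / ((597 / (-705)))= -2115 / 2189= -0.97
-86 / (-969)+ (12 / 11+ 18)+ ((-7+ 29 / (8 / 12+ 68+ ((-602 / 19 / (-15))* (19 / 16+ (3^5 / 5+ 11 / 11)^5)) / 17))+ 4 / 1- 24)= -41845157522136020599 / 5350811310041807313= -7.82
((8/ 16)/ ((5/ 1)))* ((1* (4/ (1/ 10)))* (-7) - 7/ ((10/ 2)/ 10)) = -147/ 5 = -29.40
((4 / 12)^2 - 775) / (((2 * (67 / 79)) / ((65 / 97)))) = -17905745 / 58491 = -306.13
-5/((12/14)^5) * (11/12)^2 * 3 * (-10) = 50841175/186624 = 272.43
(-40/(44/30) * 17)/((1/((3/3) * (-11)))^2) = -56100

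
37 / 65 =0.57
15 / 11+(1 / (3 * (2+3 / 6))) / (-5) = 1103 / 825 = 1.34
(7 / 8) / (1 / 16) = 14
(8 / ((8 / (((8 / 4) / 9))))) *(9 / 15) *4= 8 / 15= 0.53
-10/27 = -0.37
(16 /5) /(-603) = -16 /3015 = -0.01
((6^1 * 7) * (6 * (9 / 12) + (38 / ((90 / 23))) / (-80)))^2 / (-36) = -939.44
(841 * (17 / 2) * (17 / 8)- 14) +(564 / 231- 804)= 17710005 / 1232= 14375.00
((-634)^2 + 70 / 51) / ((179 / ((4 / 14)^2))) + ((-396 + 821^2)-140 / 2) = 301386241879 / 447321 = 673758.31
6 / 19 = 0.32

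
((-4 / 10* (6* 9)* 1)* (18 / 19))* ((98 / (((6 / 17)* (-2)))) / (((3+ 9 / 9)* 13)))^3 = 5202085833 / 13357760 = 389.44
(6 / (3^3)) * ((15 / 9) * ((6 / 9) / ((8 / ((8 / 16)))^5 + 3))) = 20 / 84934899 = 0.00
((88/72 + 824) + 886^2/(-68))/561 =-1639982/85833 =-19.11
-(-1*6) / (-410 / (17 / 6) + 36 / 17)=-17 / 404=-0.04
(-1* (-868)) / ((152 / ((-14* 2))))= -3038 / 19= -159.89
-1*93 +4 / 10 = -463 / 5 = -92.60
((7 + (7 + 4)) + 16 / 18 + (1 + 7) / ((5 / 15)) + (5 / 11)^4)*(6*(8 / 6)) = 45256408 / 131769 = 343.45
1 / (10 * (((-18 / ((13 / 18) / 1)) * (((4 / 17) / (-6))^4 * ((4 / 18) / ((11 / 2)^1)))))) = -107491527 / 2560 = -41988.88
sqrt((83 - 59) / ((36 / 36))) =2* sqrt(6) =4.90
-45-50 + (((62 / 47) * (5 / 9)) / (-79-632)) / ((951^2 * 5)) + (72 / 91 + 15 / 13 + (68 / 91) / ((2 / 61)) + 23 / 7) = -1657848008549177 / 24752119569723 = -66.98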